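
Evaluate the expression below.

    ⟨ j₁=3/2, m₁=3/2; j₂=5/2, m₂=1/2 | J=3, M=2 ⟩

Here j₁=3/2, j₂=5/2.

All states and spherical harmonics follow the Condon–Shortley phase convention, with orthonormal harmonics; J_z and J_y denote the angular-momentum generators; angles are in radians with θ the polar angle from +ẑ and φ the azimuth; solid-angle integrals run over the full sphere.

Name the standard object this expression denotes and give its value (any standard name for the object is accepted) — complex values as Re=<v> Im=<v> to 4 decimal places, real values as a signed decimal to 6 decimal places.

This is a Clebsch–Gordan (vector-coupling) coefficient.
j₁+j₂−J=1  J+j₁−j₂=2  J−j₁+j₂=4  j₁+j₂+J+1=8
(j₁±m₁, j₂±m₂, J±M) = (3,0,3,2,5,1)
P² = 72
sum k=0..0:
  [0] +1/12 = 1/12
S = 1/12
C² = P²·S² = 1/2 ; C = +0.707107

Clebsch–Gordan coefficient, +√(1/2) ≈ +0.707107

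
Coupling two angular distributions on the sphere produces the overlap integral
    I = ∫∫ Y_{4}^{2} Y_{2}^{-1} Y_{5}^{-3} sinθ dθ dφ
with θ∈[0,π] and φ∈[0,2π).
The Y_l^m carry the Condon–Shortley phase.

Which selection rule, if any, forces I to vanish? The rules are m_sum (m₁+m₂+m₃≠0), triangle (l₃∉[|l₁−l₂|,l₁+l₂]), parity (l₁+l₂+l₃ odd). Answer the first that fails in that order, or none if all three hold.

m_sum

Σmᵢ = -2  ✗
l₃∈[|l₁−l₂|,l₁+l₂]=[2,6], have l₃=5
Σlᵢ = 11 ⇒ odd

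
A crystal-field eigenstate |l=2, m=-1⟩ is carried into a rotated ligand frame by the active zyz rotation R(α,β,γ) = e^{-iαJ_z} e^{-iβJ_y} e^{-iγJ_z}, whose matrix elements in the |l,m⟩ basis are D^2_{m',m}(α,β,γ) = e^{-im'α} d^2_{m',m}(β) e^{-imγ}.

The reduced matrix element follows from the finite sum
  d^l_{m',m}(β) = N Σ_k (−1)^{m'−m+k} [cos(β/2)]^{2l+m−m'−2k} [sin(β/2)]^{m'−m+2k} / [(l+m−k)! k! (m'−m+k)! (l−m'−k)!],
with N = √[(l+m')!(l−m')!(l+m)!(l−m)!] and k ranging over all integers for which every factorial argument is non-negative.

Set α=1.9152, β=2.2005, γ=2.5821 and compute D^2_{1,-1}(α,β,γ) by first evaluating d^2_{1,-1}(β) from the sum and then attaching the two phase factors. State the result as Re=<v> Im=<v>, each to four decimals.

Re=-0.1110 Im=-0.0874

First d^2_{1,-1}(β=2.2005), then the phase factors e^{-i(1)α} and e^{-i(-1)γ}:
Half-angle: c=0.453373, s=0.891321. N=√(6·1·1·6)=6.000000
Admissible k: 0..1 (factorial args all ≥0)
  k=0: (−1)^2·6.0000/(2)·0.4534^2·0.8913^2 = +0.489893
  k=1: (−1)^3·6.0000/(6)·0.4534^0·0.8913^4 = -0.631155
d^2_{1,-1}(2.2005) = +0.489893 -0.631155 = -0.141262
Attach z-rotation phases: D = e^{-i(1)(1.9152)}·(-0.141262)·e^{-i(-1)(2.5821)} = -0.110996-0.087378i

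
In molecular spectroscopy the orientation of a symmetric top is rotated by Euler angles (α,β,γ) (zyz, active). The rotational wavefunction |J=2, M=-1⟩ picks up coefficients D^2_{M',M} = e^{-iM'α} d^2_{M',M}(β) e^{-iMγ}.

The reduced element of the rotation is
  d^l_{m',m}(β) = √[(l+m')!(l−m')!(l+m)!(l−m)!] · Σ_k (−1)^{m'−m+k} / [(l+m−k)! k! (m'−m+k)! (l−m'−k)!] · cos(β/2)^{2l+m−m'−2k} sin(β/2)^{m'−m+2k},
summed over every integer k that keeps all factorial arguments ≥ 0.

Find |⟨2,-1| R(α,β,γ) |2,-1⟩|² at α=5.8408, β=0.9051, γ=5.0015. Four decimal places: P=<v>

D^2_{-1,-1}(5.8408,0.9051,5.0015) = e^{-i·-1·5.8408}·d^2_{-1,-1}(0.9051)·e^{-i·-1·5.0015}. Compute d first:
c=cos(0.905100/2)=0.899335, s=sin(0.905100/2)=0.437260; N=√[1·6·1·6]=6.000000
k∈{0,1} keeps every argument non-negative
  k=0: (−1)^0·6.0000/(6)·0.8993^4·0.4373^0 = +0.654163
  k=1: (−1)^1·6.0000/(2)·0.8993^2·0.4373^2 = -0.463921
d^2_{-1,-1}(0.9051) = +0.654163 -0.463921 = +0.190242
|D^2_{-1,-1}|² = |d^2_{-1,-1}(β)|² = (+0.190242)² = 0.036192 (the z-rotation phases have unit modulus)

P=0.0362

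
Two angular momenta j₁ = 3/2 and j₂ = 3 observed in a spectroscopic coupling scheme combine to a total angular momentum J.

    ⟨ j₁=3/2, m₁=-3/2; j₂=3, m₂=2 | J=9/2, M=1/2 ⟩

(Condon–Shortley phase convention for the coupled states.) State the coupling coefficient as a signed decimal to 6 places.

triangle: 0!*3!*6!/10! = 4320/3628800
(j±m)!: 0!*3!*5!*1!*5!*4! = 2073600
prefactor² = (2J+1)*Δ*N² = 172800/7
  k=0: +1/(0!*0!*3!*5!*0!*1!) = 1/720
Σ = 1/720  ⇒  CG² = 172800/7*(1/720)² = 1/21
CG = +√(1/21) = +0.218218

+√(1/21) = +0.218218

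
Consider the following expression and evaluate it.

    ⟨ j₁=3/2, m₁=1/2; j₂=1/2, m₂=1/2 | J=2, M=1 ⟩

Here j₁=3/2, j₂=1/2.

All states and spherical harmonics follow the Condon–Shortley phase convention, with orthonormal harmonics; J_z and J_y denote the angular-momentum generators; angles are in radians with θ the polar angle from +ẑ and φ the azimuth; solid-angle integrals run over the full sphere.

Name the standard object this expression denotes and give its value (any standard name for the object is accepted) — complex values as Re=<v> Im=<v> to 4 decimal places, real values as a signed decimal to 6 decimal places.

This is a Clebsch–Gordan (vector-coupling) coefficient.
j₁+j₂−J=0  J+j₁−j₂=3  J−j₁+j₂=1  j₁+j₂+J+1=5
(j₁±m₁, j₂±m₂, J±M) = (2,1,1,0,3,1)
P² = 3
sum k=0..0:
  [0] +1/2 = 1/2
S = 1/2
C² = P²·S² = 3/4 ; C = +0.866025

Clebsch–Gordan coefficient, +√(3/4) ≈ +0.866025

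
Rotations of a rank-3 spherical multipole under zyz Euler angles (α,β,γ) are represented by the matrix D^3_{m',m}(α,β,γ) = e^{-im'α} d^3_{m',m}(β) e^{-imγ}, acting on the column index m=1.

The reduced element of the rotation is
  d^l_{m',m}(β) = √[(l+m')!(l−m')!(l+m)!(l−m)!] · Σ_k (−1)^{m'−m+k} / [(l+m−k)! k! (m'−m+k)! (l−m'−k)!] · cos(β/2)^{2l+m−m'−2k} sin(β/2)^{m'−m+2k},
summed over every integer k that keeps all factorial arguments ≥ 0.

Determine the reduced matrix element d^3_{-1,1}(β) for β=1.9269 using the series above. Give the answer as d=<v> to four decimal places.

d^3_{-1,1}(β=1.9269) via the finite sum:
c=cos(1.926900/2)=0.570690, s=sin(1.926900/2)=0.821165; N=√[2·24·24·2]=48.000000
k: max(0,(1)−(-1))=2 … min(3+(1),3−(-1))=4
  k=2: (−1)^0·48.0000/(8)·0.5707^4·0.8212^2 = +0.429155
  k=3: (−1)^1·48.0000/(6)·0.5707^2·0.8212^4 = -1.184714
  k=4: (−1)^2·48.0000/(48)·0.5707^0·0.8212^6 = +0.306608
d^3_{-1,1}(1.9269) = +0.429155 -1.184714 +0.306608 = -0.448950

d=-0.4490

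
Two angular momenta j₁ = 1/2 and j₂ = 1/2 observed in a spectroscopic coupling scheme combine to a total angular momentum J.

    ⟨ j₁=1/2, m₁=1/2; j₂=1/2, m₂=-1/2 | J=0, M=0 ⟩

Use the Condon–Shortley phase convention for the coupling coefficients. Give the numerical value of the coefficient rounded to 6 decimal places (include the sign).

triangle: 1!×0!×0!/2! = 1/2
(j±m)!: 1!×0!×0!×1!×0!×0! = 1
prefactor² = (2J+1)×Δ×N² = 1/2
  k=0: +1/(0!×1!×0!×0!×0!×0!) = 1
Σ = 1  ⇒  CG² = 1/2×1² = 1/2
CG = +√(1/2) = +0.707107

+√(1/2) = +0.707107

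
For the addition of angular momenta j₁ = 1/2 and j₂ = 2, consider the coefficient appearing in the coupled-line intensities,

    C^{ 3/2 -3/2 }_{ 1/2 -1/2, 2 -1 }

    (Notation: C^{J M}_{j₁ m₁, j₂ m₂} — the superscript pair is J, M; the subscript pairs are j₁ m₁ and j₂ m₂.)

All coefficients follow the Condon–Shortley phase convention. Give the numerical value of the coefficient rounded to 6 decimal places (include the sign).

√[4·1!0!3!/5! · 0!1!1!3!0!3!] = √(36/5)
  +(−1)^1/∏(1,0,0,0,0,3)! = -1/6  (running -1/6)
⟨..|..⟩ = √(36/5)·(-1/6) = -0.447214

−√(1/5) = -0.447214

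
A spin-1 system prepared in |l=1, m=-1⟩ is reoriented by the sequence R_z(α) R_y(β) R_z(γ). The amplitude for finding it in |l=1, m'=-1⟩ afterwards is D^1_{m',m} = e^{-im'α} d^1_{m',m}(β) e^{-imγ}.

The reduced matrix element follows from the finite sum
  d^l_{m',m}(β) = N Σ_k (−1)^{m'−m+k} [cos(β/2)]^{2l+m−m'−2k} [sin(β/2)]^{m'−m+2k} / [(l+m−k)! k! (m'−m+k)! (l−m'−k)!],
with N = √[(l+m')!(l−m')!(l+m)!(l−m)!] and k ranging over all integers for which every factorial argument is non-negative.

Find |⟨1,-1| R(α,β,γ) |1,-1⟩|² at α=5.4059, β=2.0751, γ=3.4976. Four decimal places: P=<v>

D^1_{-1,-1}(5.4059,2.0751,3.4976) = e^{-i·-1·5.4059}·d^1_{-1,-1}(2.0751)·e^{-i·-1·3.4976}. Compute d first:
Half-angle: c=0.508332, s=0.861161. N=√(1·2·1·2)=2.000000
k∈{0} keeps every argument non-negative
  k=0: (−1)^0·2.0000/(2)·0.5083^2·0.8612^0 = +0.258401
d^1_{-1,-1}(2.0751) = +0.258401
|D^1_{-1,-1}|² = |d^1_{-1,-1}(β)|² = (+0.258401)² = 0.066771 (the z-rotation phases have unit modulus)

P=0.0668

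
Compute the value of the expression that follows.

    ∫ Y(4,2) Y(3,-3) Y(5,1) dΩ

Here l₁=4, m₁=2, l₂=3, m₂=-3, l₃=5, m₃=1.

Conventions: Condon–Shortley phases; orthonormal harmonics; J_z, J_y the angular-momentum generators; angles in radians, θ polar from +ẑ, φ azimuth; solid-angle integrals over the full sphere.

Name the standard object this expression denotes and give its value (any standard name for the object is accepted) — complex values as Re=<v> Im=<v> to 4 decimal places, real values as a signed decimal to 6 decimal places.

This is a Gaunt coefficient — the integral of a triple product of spherical harmonics over the sphere.
m-sum 0 ✓  L=12 even ✓  1≤5≤7 ✓
Π(2lᵢ+1) = 9×7×11 = 693
triangle coeff Δ(4,3,5) = 1/180180
Σ_t [0,2]: t=0:+1/576 t=1:−1/144 t=2:+1/576 = -1/288
(3j)²=20/1001 [(4 3 5; 0 0 0)], sign=+1
Σ_t [0,0]: t=0:+1/2304 = 1/2304
(3j)²=75/4004 [(4 3 5; 2 -3 1)], sign=+1
⇒ 4πI² = 3375/13013
I = (+1)√(3375/13013/(4π)) = 0.14366244

Gaunt coefficient, +0.143662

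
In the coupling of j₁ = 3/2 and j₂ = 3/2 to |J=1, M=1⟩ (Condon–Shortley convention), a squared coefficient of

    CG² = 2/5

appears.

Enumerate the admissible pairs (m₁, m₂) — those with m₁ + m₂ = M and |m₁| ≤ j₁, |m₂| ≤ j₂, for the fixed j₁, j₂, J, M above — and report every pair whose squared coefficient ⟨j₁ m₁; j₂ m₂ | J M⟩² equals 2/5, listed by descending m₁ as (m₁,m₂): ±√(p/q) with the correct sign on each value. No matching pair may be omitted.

Admissible pairs with m₁+m₂ = M = 1: (-1/2,3/2), (1/2,1/2), (3/2,-1/2)
  (m₁,m₂)=(3/2,-1/2): CG² = 3/10, CG = +√(3/10)
  (m₁,m₂)=(1/2,1/2): CG² = 2/5, CG = −√(2/5)   ← matches the target
  (m₁,m₂)=(-1/2,3/2): CG² = 3/10, CG = +√(3/10)
Pairs with CG² = 2/5: (1/2,1/2): −√(2/5)

(1/2,1/2): −√(2/5)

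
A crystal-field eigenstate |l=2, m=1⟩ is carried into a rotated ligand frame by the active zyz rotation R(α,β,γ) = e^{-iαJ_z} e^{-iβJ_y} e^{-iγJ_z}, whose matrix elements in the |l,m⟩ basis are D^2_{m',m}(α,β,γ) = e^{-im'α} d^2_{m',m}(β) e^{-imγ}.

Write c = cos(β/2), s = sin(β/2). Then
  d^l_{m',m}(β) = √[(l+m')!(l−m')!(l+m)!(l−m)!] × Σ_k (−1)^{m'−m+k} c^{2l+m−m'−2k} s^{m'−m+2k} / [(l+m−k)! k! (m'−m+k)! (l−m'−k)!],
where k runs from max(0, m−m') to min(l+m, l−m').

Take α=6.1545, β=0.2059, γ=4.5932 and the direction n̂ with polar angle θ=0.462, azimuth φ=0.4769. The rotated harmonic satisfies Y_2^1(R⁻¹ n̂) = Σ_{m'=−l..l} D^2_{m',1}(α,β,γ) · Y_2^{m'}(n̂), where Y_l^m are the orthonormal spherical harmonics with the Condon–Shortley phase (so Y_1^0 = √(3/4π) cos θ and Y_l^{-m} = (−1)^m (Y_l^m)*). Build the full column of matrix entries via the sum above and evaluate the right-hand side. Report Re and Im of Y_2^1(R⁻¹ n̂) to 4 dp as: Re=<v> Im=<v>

Need the full column D^2_{m',1} for m'=−2..2 at α=6.1545, β=0.2059, γ=4.5932.
cos(β/2)=0.994705, sin(β/2)=0.102768
d^2_{-2,1}: single k=3 term ⇒ +0.002159;  D = +0.000297+0.002139i
d^2_{-1,1}: k∈[2..3] ⇒ +0.031349 -0.000112 = +0.031238;  D = +0.000297+0.031236i
d^2_{0,1}: k∈[1..2] ⇒ +0.247752 -0.002645 = +0.245108;  D = -0.029145+0.243369i
d^2_{1,1}: k∈[0..1] ⇒ +0.978989 -0.031349 = +0.947640;  D = -0.232497+0.918676i
d^2_{2,1}: single k=0 term ⇒ -0.202289;  D = +0.074386-0.188116i
Y_2^{m'}(θ=0.462,φ=0.4769) and Σ D·Y over m':
  (+0.0003+0.0021i)·(+0.0444-0.0626i)  (+0.0003+0.0312i)·(+0.2739-0.1415i)  (-0.0291+0.2434i)·(+0.4428+0.0000i)  (-0.2325+0.9187i)·(-0.2739-0.1415i)  (+0.0744-0.1881i)·(+0.0444+0.0626i)
Y_2^1(R⁻¹ n̂) = +0.200483-0.106037i

Re=0.2005 Im=-0.1060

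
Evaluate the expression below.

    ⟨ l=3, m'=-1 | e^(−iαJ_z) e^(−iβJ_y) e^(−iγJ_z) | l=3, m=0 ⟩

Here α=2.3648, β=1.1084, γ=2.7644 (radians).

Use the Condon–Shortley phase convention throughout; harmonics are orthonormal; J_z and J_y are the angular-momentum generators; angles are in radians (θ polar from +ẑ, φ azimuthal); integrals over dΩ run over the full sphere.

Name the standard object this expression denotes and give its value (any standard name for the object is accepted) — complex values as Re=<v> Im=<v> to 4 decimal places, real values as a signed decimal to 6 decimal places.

Wigner D-matrix element, Re=0.0014 Im=-0.0014

This is a Wigner D-matrix element — the rotation-matrix element ⟨l m'| R(α,β,γ) |l m⟩ in the angular-momentum basis.
D^3_{-1,0}(2.3648,1.1084,2.7644) = e^{-i·-1·2.3648}·d^3_{-1,0}(1.1084)·e^{-i·0·2.7644}. Compute d first:
Half-angle: c=0.850322, s=0.526263. N=√(2·24·6·6)=41.569219
The bounds max(0,m−m')=1 and min(l+m,l−m')=3 give 3 terms
  k=1: (−1)^0·41.5692/(12)·0.8503^5·0.5263^1 = +0.810420
  k=2: (−1)^1·41.5692/(4)·0.8503^3·0.5263^3 = -0.931260
  k=3: (−1)^2·41.5692/(12)·0.8503^1·0.5263^5 = +0.118902
d^3_{-1,0}(1.1084) = +0.810420 -0.931260 +0.118902 = -0.001938
D = (-0.713166+0.700996i)·(-0.001938)·(+1.000000+0.000000i) = +0.001382-0.001358i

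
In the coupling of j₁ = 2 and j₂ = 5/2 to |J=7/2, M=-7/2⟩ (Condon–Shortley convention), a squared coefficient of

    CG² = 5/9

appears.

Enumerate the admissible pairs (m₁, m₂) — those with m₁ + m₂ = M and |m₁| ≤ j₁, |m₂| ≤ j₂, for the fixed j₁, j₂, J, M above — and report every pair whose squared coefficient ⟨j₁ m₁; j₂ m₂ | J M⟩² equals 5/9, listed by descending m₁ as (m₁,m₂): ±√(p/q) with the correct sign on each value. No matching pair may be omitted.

(-1,-5/2): +√(5/9)

Admissible pairs with m₁+m₂ = M = -7/2: (-2,-3/2), (-1,-5/2)
  (m₁,m₂)=(-1,-5/2): CG² = 5/9, CG = +√(5/9)   ← matches the target
  (m₁,m₂)=(-2,-3/2): CG² = 4/9, CG = −√(4/9)
Pairs with CG² = 5/9: (-1,-5/2): +√(5/9)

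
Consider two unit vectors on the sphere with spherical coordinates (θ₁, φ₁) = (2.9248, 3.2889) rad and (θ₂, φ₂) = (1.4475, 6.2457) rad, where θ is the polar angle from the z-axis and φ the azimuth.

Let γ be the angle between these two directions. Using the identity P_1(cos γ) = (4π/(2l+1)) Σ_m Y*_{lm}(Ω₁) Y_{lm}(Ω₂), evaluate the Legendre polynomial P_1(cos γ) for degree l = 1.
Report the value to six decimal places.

Addition theorem: P_1(cos γ) = (4π/3) Σ_m Y*_{lm}(Ω₁) Y_{lm}(Ω₂), m = −1…1:
  term(m=-1) = (-0.025047, -0.004682)   from Y*(Ω₁)=(-0.073510, -0.010908), Y(Ω₂)=(0.342631, 0.012850)
  term(m=+0) = (-0.028673, -0.000000)   from Y*(Ω₁)=(-0.477165, -0.000000), Y(Ω₂)=(0.060090, 0.000000)
  term(m=+1) = (-0.025047, 0.004682)   from Y*(Ω₁)=(0.073510, -0.010908), Y(Ω₂)=(-0.342631, 0.012850)
Σ over m = (-0.078767, 0.000000); ×(4π/3) → (-0.329937, 0.000000). Real part: -0.329937

-0.329937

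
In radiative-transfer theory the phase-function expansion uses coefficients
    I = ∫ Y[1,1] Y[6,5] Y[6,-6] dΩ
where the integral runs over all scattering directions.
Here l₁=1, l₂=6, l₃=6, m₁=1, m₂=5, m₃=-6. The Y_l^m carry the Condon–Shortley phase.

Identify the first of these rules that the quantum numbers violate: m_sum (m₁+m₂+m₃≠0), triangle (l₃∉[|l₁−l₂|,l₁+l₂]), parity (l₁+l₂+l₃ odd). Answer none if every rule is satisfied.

parity

Σmᵢ = 0  ✓
l₃∈[|l₁−l₂|,l₁+l₂]=[5,7], have l₃=6  ✓
Σlᵢ = 13 ⇒ odd  ✗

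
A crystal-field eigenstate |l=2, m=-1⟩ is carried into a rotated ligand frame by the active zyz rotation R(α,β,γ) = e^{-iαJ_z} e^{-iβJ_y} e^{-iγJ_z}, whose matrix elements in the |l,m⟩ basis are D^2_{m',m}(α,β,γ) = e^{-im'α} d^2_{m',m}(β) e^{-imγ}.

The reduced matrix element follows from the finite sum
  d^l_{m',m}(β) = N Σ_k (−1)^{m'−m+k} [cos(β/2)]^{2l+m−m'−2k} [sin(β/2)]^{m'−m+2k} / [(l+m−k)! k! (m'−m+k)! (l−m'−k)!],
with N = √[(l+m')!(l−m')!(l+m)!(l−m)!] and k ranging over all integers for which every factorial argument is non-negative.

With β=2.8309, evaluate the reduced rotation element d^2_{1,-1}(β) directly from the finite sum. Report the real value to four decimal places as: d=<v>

d=-0.8826

d^2_{1,-1}(β=2.8309) via the finite sum:
Half-angle: c=0.154722, s=0.987958. N=√(6·1·1·6)=6.000000
k∈{0,1} keeps every argument non-negative
  k=0: (−1)^2·6.0000/(2)·0.1547^2·0.9880^2 = +0.070098
  k=1: (−1)^3·6.0000/(6)·0.1547^0·0.9880^4 = -0.952695
d^2_{1,-1}(2.8309) = +0.070098 -0.952695 = -0.882597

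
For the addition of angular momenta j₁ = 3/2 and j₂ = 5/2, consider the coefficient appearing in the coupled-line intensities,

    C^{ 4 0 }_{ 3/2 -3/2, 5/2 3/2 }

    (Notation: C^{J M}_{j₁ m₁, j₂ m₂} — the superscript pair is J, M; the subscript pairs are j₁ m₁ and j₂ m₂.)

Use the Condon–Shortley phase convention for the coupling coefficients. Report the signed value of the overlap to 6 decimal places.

+0.267261  (= +√(1/14))

√[9·0!3!5!/9! · 0!3!4!1!4!4!] = √(10368/7)
  +(−1)^0/∏(0,0,3,4,0,1)! = 1/144  (running 1/144)
⟨..|..⟩ = √(10368/7)·(1/144) = +0.267261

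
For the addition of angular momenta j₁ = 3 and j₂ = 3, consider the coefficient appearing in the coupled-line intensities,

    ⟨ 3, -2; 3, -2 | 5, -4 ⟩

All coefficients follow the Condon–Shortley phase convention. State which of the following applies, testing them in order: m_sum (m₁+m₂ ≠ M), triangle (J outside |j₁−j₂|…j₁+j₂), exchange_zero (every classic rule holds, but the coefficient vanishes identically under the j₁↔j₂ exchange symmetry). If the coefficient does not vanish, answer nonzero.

m-sum: m₁+m₂ = -2+(-2) = -4, M = -4  ✓
triangle: |j₁−j₂| = 0 ≤ J = 5 ≤ j₁+j₂ = 6  ✓
exchange: j₁=j₂ and m₁=m₂, and (−1)^(j₁+j₂−J) = (−1)^1 = −1 forces ⟨j₁m₁;j₂m₂|JM⟩ = −⟨j₂m₂;j₁m₁|JM⟩ = −⟨j₁m₁;j₂m₂|JM⟩ ⇒ the coefficient vanishes identically
Racah sum check: Σ_k collapses to 0 ⇒ CG = 0

exchange_zero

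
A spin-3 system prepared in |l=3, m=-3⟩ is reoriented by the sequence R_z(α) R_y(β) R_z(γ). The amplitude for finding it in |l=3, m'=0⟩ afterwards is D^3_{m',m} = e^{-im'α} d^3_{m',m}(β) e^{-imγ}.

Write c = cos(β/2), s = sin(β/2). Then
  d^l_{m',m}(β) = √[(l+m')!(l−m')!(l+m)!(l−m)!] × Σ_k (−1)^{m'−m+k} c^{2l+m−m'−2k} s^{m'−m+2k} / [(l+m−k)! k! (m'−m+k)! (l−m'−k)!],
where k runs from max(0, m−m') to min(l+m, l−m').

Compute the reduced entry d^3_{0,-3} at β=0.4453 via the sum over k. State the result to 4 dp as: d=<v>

d^3_{0,-3}(β=0.4453) via the finite sum:
c=cos(0.445300/2)=0.975316, s=sin(0.445300/2)=0.220815; N=√[6·6·1·720]=160.996894
k: max(0,(-3)−(0))=0 … min(3+(-3),3−(0))=0
  k=0: (−1)^3·160.9969/(36)·0.9753^3·0.2208^3 = -0.044672
d^3_{0,-3}(0.4453) = -0.044672

d=-0.0447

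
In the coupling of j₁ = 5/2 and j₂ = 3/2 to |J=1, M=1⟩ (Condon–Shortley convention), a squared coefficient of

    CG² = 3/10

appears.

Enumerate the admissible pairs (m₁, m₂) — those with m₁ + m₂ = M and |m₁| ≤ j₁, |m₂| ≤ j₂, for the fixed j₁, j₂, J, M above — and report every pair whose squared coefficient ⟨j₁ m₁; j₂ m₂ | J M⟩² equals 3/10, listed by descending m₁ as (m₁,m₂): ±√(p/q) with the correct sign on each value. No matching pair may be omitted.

Admissible pairs with m₁+m₂ = M = 1: (-1/2,3/2), (1/2,1/2), (3/2,-1/2), (5/2,-3/2)
  (m₁,m₂)=(5/2,-3/2): CG² = 1/2, CG = +√(1/2)
  (m₁,m₂)=(3/2,-1/2): CG² = 3/10, CG = −√(3/10)   ← matches the target
  (m₁,m₂)=(1/2,1/2): CG² = 3/20, CG = +√(3/20)
  (m₁,m₂)=(-1/2,3/2): CG² = 1/20, CG = −√(1/20)
Pairs with CG² = 3/10: (3/2,-1/2): −√(3/10)

(3/2,-1/2): −√(3/10)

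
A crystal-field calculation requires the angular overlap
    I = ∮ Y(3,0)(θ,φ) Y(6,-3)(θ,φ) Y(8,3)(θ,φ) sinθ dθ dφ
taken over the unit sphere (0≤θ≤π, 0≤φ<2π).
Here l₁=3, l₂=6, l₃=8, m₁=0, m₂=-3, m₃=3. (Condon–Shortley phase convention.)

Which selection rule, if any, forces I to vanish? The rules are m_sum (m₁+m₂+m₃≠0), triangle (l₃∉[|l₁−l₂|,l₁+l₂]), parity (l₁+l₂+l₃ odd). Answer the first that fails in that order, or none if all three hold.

m₁+m₂+m₃ = 0 − 3 + 3 = 0  ✓
triangle: |3−6|=3 ≤ l₃=8 ≤ 3+6=9  ✓
parity: l₁+l₂+l₃ = 17 is odd  ✗

parity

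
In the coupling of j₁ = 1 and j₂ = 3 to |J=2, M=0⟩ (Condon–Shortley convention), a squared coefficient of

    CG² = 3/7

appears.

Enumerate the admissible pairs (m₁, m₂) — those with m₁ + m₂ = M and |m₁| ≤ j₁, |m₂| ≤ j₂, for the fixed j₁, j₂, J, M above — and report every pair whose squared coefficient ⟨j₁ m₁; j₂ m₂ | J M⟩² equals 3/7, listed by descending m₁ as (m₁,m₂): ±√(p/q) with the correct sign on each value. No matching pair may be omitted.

Admissible pairs with m₁+m₂ = M = 0: (-1,1), (0,0), (1,-1)
  (m₁,m₂)=(1,-1): CG² = 2/7, CG = +√(2/7)
  (m₁,m₂)=(0,0): CG² = 3/7, CG = −√(3/7)   ← matches the target
  (m₁,m₂)=(-1,1): CG² = 2/7, CG = +√(2/7)
Pairs with CG² = 3/7: (0,0): −√(3/7)

(0,0): −√(3/7)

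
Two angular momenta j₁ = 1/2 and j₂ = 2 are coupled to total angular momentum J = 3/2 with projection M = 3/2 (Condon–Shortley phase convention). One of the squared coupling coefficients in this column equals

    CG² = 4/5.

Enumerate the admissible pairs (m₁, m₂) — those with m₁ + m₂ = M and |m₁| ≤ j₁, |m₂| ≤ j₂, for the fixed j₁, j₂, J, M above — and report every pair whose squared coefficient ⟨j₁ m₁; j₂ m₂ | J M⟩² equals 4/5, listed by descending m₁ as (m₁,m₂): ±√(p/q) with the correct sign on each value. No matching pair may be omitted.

(-1/2,2): −√(4/5)

Admissible pairs with m₁+m₂ = M = 3/2: (-1/2,2), (1/2,1)
  (m₁,m₂)=(1/2,1): CG² = 1/5, CG = +√(1/5)
  (m₁,m₂)=(-1/2,2): CG² = 4/5, CG = −√(4/5)   ← matches the target
Pairs with CG² = 4/5: (-1/2,2): −√(4/5)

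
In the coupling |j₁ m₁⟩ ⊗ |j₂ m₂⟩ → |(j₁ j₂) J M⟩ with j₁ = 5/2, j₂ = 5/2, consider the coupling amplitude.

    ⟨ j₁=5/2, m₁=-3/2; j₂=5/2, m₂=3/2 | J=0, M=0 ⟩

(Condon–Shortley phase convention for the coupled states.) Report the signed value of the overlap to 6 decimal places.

√[1·5!0!0!/6! · 1!4!4!1!0!0!] = √(96)
  +(−1)^4/∏(4,1,0,0,0,0)! = 1/24  (running 1/24)
⟨..|..⟩ = √(96)·(1/24) = +0.408248

+0.408248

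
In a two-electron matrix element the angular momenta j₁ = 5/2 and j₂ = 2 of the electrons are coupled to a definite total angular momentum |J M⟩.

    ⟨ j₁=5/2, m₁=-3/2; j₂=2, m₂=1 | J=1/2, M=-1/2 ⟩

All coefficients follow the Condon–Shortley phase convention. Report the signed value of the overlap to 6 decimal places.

−√(4/15) ≈ -0.516398

√[2·4!1!0!/6! · 1!4!3!1!0!1!] = √(48/5)
  +(−1)^3/∏(3,1,1,0,0,0)! = -1/6  (running -1/6)
⟨..|..⟩ = √(48/5)·(-1/6) = -0.516398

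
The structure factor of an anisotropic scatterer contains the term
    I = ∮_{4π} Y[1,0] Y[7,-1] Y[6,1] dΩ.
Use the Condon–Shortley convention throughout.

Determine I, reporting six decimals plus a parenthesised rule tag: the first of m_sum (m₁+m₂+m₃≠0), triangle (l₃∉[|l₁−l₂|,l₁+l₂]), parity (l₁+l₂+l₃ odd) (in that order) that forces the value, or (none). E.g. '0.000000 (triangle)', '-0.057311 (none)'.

Rules hold: Σm=0, L=14 even, 6≤6≤8.
N = 3·15·13 = 585
Δ = 2!·0!·12!/15! = 1/1365
Racah Σ t=1..1: t=1:−1/518400 = -1/518400
⇒ 3j(1 7 6; 0 0 0)² = 7/195, sgn -1
Racah Σ t=1..1: t=1:−1/604800 = -1/604800
⇒ 3j(1 7 6; 0 -1 1)² = 16/455, sgn +1
4πI² = N·(3j₀)²·(3jₘ)² = 48/65
I = -1·√(0.738462/4π) = -0.24241473
No selection rule forces the value: the integral is nonzero (none).

-0.242415 (none)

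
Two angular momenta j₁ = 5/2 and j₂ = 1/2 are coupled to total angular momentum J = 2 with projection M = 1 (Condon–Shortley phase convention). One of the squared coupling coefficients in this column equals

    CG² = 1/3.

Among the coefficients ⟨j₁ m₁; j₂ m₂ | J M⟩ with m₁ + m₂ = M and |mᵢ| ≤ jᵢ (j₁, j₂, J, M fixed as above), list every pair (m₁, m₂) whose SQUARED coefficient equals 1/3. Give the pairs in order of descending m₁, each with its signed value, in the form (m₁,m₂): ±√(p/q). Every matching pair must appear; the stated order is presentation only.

Admissible pairs with m₁+m₂ = M = 1: (1/2,1/2), (3/2,-1/2)
  (m₁,m₂)=(3/2,-1/2): CG² = 2/3, CG = +√(2/3)
  (m₁,m₂)=(1/2,1/2): CG² = 1/3, CG = −√(1/3)   ← matches the target
Pairs with CG² = 1/3: (1/2,1/2): −√(1/3)

(1/2,1/2): −√(1/3)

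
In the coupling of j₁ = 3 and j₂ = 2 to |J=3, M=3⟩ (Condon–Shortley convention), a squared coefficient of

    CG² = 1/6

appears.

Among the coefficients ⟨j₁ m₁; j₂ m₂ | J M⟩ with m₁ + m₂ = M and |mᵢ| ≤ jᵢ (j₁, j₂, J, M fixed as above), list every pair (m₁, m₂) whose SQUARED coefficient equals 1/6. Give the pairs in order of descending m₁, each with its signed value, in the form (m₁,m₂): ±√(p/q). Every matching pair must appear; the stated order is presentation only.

Admissible pairs with m₁+m₂ = M = 3: (1,2), (2,1), (3,0)
  (m₁,m₂)=(3,0): CG² = 5/12, CG = +√(5/12)
  (m₁,m₂)=(2,1): CG² = 5/12, CG = −√(5/12)
  (m₁,m₂)=(1,2): CG² = 1/6, CG = +√(1/6)   ← matches the target
Pairs with CG² = 1/6: (1,2): +√(1/6)

(1,2): +√(1/6)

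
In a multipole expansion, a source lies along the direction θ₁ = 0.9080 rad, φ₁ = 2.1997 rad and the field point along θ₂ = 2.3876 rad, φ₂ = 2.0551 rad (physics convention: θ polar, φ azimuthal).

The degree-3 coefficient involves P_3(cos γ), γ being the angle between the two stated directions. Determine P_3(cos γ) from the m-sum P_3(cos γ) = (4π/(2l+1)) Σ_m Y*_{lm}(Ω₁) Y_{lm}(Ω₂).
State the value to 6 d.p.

-0.126598

Expand P_3 via completeness: Σ_{m} conj(Y_{3,m}) at Ω₁ times Y_{3,m} at Ω₂ —
  m=-3: Y*=0.19425 + 0.06349j  Y=0.13291 + 0.01574j  product 0.02482 + 0.01150j
  m=-2: Y*=-0.12031 - 0.37177j  Y=0.19775 - 0.28770j  product -0.13075 - 0.03890j
  m=-1: Y*=-0.13384 + 0.18399j  Y=-0.17067 - 0.32441j  product 0.08253 + 0.01202j
  m=+0: Y*=-0.25417 + 0.00000j  Y=0.09333 + 0.00000j  product -0.02372 + 0.00000j
  m=+1: Y*=0.13384 + 0.18399j  Y=0.17067 - 0.32441j  product 0.08253 - 0.01202j
  m=+2: Y*=-0.12031 + 0.37177j  Y=0.19775 + 0.28770j  product -0.13075 + 0.03890j
  m=+3: Y*=-0.19425 + 0.06349j  Y=-0.13291 + 0.01574j  product 0.02482 - 0.01150j
Σ over m = -0.07052 - 0.00000j; ×(4π/7) → -0.12660 - 0.00000j. Real part: -0.126598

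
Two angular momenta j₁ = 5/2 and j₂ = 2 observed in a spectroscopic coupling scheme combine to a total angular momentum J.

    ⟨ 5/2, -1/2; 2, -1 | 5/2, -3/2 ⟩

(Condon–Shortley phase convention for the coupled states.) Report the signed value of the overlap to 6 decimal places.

triangle: 2!·3!·2!/8! = 24/40320
(j±m)!: 2!·3!·1!·3!·1!·4! = 1728
prefactor² = (2J+1)·Δ·N² = 216/35
  k=0: +1/(0!·2!·3!·1!·0!·1!) = 1/12
  k=1: −1/(1!·1!·2!·0!·1!·2!) = -1/4
Σ = -1/6  ⇒  CG² = 216/35·(-1/6)² = 6/35
CG = −√(6/35) = -0.414039

−√(6/35) = -0.414039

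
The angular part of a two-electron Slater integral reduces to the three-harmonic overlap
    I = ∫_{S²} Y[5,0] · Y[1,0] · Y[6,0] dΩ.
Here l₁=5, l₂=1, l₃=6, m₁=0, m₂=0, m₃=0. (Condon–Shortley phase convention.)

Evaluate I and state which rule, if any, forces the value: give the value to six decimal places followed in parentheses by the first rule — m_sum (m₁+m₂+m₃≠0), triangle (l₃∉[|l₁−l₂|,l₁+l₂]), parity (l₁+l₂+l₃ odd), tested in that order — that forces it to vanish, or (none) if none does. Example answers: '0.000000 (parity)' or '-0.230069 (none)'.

0.245154 (none)

m-sum 0 ✓  L=12 even ✓  4≤6≤6 ✓
Π(2lᵢ+1) = 11×3×13 = 429
triangle coeff Δ(5,1,6) = 1/858
Σ_t [0,0]: t=0:+1/14400 = 1/14400
(3j)²=6/143 [(5 1 6; 0 0 0)], sign=+1
(m-triple is (0,0,0) — same symbol as above.)
⇒ 4πI² = 108/143
I = (+1)√(108/143/(4π)) = 0.24515397
No selection rule forces the value: the integral is nonzero (none).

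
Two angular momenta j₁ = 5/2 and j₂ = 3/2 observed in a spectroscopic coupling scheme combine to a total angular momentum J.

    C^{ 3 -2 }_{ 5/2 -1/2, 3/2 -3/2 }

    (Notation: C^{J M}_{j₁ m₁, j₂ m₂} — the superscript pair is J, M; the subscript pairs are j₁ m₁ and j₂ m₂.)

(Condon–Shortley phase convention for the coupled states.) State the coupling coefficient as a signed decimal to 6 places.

√[7·1!4!2!/8! · 2!3!0!3!1!5!] = √(72)
  +(−1)^0/∏(0,1,3,0,1,2)! = 1/12  (running 1/12)
⟨..|..⟩ = √(72)·(1/12) = +0.707107

+0.707107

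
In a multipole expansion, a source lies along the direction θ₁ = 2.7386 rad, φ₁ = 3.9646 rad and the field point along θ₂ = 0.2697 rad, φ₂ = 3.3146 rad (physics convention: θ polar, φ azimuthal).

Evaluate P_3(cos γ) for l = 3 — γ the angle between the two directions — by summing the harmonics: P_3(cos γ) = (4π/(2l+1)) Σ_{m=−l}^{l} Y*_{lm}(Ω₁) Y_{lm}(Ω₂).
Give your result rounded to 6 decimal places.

-0.091471

Summing Y*_{l m}(θ₁,φ₁)·Y_{l m}(θ₂,φ₂) over m ∈ [−3, 3]; prefactor 4π/(2·3+1) = 1.795196:
  m=-3: Y*=(0.019685, -0.015678)  Y=(-0.006853, 0.003915)  product (-0.000074, 0.000184)
  m=-2: Y*=(0.010866, -0.144181)  Y=(0.065785, -0.023717)  product (-0.002705, -0.009743)
  m=-1: Y*=(-0.278472, -0.300247)  Y=(-0.309185, 0.054031)  product (0.102322, 0.077786)
  m=+0: Y*=(-0.422580, -0.000000)  Y=(0.591699, 0.000000)  product (-0.250041, -0.000000)
  m=+1: Y*=(0.278472, -0.300247)  Y=(0.309185, 0.054031)  product (0.102322, -0.077786)
  m=+2: Y*=(0.010866, 0.144181)  Y=(0.065785, 0.023717)  product (-0.002705, 0.009743)
  m=+3: Y*=(-0.019685, -0.015678)  Y=(0.006853, 0.003915)  product (-0.000074, -0.000184)
Accumulated sum (-0.050953, -0.000000); after 4π/(2l+1) scaling, (-0.091471, -0.000000) ⇒ P_3 = -0.091471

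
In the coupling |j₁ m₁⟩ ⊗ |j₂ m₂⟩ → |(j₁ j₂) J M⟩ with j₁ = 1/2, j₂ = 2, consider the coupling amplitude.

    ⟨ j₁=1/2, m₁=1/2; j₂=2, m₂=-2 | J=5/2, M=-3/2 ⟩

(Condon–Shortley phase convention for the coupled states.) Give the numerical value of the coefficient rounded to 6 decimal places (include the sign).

j₁+j₂−J=0  J+j₁−j₂=1  J−j₁+j₂=4  j₁+j₂+J+1=6
(j₁±m₁, j₂±m₂, J±M) = (1,0,0,4,1,4)
P² = 576/5
sum k=0..0:
  [0] +1/24 = 1/24
S = 1/24
C² = P²·S² = 1/5 ; C = +0.447214

+0.447214  (= +√(1/5))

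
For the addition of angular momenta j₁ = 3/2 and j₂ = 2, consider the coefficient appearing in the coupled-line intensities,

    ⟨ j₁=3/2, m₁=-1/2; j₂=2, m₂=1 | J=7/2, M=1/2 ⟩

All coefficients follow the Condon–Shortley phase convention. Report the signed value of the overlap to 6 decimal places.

j₁+j₂−J=0  J+j₁−j₂=3  J−j₁+j₂=4  j₁+j₂+J+1=8
(j₁±m₁, j₂±m₂, J±M) = (1,2,3,1,4,3)
P² = 1728/35
sum k=0..0:
  [0] +1/12 = 1/12
S = 1/12
C² = P²·S² = 12/35 ; C = +0.585540

+0.585540  (= +√(12/35))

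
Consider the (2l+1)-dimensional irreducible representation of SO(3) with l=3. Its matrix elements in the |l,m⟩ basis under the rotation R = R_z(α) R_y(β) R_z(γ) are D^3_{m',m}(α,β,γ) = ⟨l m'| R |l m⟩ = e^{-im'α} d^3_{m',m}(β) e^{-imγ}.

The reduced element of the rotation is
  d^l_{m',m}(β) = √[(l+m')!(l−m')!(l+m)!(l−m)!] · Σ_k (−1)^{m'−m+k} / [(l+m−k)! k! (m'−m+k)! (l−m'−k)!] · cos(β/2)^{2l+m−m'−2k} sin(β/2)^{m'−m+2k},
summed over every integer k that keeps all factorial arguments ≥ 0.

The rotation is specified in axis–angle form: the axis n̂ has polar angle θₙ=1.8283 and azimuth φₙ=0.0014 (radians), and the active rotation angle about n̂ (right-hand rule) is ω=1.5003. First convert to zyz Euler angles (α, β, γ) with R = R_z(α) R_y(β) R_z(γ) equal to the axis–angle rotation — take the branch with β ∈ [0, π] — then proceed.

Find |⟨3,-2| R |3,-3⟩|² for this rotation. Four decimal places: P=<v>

P=0.1506

Axis–angle → zyz. n̂ = (sinθₙcosφₙ, sinθₙsinφₙ, cosθₙ) = (+0.967028, +0.001354, -0.254667), ω = 1.5003.
R = I cosω + sinω [n̂]ₓ + (1−cosω) n̂n̂ᵀ gives
  R = [+0.939711, +0.255252, -0.227573; -0.252818, +0.070440, -0.964946; -0.230274, +0.964305, +0.130725]
β = atan2(√(R₁₃²+R₂₃²), R₃₃) = 1.439696; α = atan2(R₂₃, R₁₃) mod 2π = 4.480781; γ = atan2(R₃₂, −R₃₁) mod 2π = 1.336388
Split into d^3_{-2,-3}(β=1.4397) × two z-phases.
c=cos(1.439696/2)=0.751906, s=sin(1.439696/2)=0.659270; N=√[1·120·1·720]=293.938769
The bounds max(0,m−m')=0 and min(l+m,l−m')=0 give 1 term
  k=0: (−1)^1·293.9388/(120)·0.7519^5·0.6593^1 = -0.388112
d^3_{-2,-3}(1.4397) = -0.388112
|D^3_{-2,-3}|² = |d^3_{-2,-3}(β)|² = (-0.388112)² = 0.150631 (the z-rotation phases have unit modulus)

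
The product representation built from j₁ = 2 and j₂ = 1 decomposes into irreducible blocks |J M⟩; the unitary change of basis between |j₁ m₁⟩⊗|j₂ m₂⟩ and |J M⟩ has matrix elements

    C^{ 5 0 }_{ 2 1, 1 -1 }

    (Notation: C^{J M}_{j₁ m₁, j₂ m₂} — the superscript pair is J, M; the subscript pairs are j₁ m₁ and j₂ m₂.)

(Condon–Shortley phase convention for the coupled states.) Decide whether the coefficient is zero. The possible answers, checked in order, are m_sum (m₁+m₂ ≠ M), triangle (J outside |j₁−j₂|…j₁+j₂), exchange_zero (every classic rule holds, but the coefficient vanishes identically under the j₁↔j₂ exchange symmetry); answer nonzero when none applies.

m-sum: m₁+m₂ = 1+(-1) = 0, M = 0  ✓
triangle: need |j₁−j₂| ≤ J ≤ j₁+j₂, i.e. J ∈ [1, 3]; J = 5 is outside ✗ ⇒ coefficient is 0

triangle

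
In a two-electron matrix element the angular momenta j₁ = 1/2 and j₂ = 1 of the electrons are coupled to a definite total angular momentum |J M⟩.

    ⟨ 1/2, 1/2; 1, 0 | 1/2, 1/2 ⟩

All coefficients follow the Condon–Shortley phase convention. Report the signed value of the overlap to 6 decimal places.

√[2·1!0!1!/3! · 1!0!1!1!1!0!] = √(1/3)
  +(−1)^0/∏(0,1,0,1,0,0)! = 1  (running 1)
⟨..|..⟩ = √(1/3)·(1) = +0.577350

+√(1/3) = +0.577350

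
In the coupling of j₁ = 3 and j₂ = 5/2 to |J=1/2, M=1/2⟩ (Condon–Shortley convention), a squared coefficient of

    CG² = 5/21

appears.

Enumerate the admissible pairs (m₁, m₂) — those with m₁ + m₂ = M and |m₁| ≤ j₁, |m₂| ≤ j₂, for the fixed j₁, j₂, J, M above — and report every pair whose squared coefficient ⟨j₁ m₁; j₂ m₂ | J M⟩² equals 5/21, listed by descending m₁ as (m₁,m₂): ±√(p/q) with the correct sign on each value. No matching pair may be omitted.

Admissible pairs with m₁+m₂ = M = 1/2: (-2,5/2), (-1,3/2), (0,1/2), (1,-1/2), (2,-3/2), (3,-5/2)
  (m₁,m₂)=(3,-5/2): CG² = 2/7, CG = +√(2/7)
  (m₁,m₂)=(2,-3/2): CG² = 5/21, CG = −√(5/21)   ← matches the target
  (m₁,m₂)=(1,-1/2): CG² = 4/21, CG = +√(4/21)
  (m₁,m₂)=(0,1/2): CG² = 1/7, CG = −√(1/7)
  (m₁,m₂)=(-1,3/2): CG² = 2/21, CG = +√(2/21)
  (m₁,m₂)=(-2,5/2): CG² = 1/21, CG = −√(1/21)
Pairs with CG² = 5/21: (2,-3/2): −√(5/21)

(2,-3/2): −√(5/21)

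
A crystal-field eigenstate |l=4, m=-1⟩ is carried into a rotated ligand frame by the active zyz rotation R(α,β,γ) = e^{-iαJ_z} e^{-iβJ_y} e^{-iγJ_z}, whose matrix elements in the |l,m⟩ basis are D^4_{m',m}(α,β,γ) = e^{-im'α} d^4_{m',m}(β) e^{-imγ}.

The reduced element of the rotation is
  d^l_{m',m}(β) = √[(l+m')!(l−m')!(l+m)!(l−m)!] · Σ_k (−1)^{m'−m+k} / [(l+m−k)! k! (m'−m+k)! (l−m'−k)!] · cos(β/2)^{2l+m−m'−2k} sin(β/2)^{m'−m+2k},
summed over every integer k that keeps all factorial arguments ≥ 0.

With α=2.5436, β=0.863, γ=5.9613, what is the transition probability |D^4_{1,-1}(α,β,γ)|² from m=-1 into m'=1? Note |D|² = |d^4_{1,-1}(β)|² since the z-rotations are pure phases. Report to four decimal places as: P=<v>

First d^4_{1,-1}(β=0.8630), then the phase factors e^{-i(1)α} and e^{-i(-1)γ}:
Half-angle: c=0.908339, s=0.418234. N=√(120·6·6·120)=720.000000
k∈{0,1,2,3} keeps every argument non-negative
  k=0: (−1)^2·720.0000/(72)·0.9083^6·0.4182^2 = +0.982488
  k=1: (−1)^3·720.0000/(24)·0.9083^4·0.4182^4 = -0.624871
  k=2: (−1)^4·720.0000/(48)·0.9083^2·0.4182^6 = +0.066237
  k=3: (−1)^5·720.0000/(720)·0.9083^0·0.4182^8 = -0.000936
d^4_{1,-1}(0.8630) = +0.982488 -0.624871 +0.066237 -0.000936 = +0.422918
|D^4_{1,-1}|² = |d^4_{1,-1}(β)|² = (+0.422918)² = 0.178860 (the z-rotation phases have unit modulus)

P=0.1789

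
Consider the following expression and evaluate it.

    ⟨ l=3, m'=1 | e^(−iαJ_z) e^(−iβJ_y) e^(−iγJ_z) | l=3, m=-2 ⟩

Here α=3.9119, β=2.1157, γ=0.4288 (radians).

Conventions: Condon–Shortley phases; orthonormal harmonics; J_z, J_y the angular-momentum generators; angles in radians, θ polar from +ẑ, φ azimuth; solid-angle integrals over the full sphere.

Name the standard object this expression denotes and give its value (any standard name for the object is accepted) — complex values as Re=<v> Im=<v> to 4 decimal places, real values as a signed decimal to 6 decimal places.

Wigner D-matrix element, Re=-0.2838 Im=-0.0248

This is a Wigner D-matrix element — the rotation-matrix element ⟨l m'| R(α,β,γ) |l m⟩ in the angular-momentum basis.
D^3_{1,-2}(3.9119,2.1157,0.4288) = e^{-i·1·3.9119}·d^3_{1,-2}(2.1157)·e^{-i·-2·0.4288}. Compute d first:
Half-angle: c=0.490747, s=0.871302. N=√(24·2·1·120)=75.894664
k: max(0,(-2)−(1))=0 … min(3+(-2),3−(1))=1
  k=0: (−1)^3·75.8947/(12)·0.4907^3·0.8713^3 = -0.494434
  k=1: (−1)^4·75.8947/(24)·0.4907^1·0.8713^5 = +0.779295
d^3_{1,-2}(2.1157) = -0.494434 +0.779295 = +0.284861
Attach z-rotation phases: D = e^{-i(1)(3.9119)}·(+0.284861)·e^{-i(-2)(0.4288)} = -0.283776-0.024835i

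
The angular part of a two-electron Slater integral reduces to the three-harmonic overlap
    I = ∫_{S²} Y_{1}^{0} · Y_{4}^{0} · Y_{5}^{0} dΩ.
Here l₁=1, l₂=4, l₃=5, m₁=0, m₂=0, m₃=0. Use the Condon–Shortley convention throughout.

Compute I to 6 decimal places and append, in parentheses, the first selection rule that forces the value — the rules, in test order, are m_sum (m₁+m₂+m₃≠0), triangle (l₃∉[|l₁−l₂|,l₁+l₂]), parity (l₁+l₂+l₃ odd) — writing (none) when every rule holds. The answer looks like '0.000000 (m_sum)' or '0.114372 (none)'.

0.245532 (none)

m-sum 0 ✓  L=10 even ✓  3≤5≤5 ✓
Π(2lᵢ+1) = 3×9×11 = 297
triangle coeff Δ(1,4,5) = 1/495
Σ_t [0,0]: t=0:+1/576 = 1/576
(3j)²=5/99 [(1 4 5; 0 0 0)], sign=-1
(m-triple is (0,0,0) — same symbol as above.)
⇒ 4πI² = 25/33
I = (+1)√(25/33/(4π)) = 0.24553200
No selection rule forces the value: the integral is nonzero (none).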